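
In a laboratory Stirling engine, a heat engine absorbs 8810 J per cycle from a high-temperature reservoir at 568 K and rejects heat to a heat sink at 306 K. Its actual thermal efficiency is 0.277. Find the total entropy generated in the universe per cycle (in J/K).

W = η·Q_H = 0.277 × 8810 = 2440 J, so Q_C = Q_H − W = 6370 J.
The hot reservoir loses entropy Q_H/T_H = 8810/568.00 = 15.51 J/K; the cold reservoir gains Q_C/T_C = 6370/306.00 = 20.82 J/K.
ΔS_univ = −Q_H/T_H + Q_C/T_C = 5.31 J/K (> 0, since η = 0.277 < η_Carnot = 0.461).

ΔS_univ ≈ 5.31 J/K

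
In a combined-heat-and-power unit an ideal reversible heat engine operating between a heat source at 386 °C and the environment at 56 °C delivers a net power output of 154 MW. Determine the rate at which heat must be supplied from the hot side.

Q̇_H ≈ 308 MW

T_H = 386 °C → 386 + 273.15 = 659.15 K.
T_C = 56 °C → 56 + 273.15 = 329.15 K.
Since the cycle is reversible, η = 1 − T_C/T_H = 1 − 329.15/659.15 = 0.5006.
Q_H = W/η = 154/0.5006 = 308 MW.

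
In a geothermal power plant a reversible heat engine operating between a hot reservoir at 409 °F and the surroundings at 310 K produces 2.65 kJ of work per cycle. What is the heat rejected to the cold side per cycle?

Q_C ≈ 4.760 kJ

T_H = 409 °F → (409 − 32) × 5/9 = 209.44 °C = 482.59 K.
Since the cycle is reversible, η = 1 − T_C/T_H = 1 − 310.00/482.59 = 0.3576.
Since Q_C/Q_H = T_C/T_H and Q_H = W/η, Q_C = W·T_C/(T_H − T_C) = 2.65 × 310.00/172.59 = 4.760 kJ.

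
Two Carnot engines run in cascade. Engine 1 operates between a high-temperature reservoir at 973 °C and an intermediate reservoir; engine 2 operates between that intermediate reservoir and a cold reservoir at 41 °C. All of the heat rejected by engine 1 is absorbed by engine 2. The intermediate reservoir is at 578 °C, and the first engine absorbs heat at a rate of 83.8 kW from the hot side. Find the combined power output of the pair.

T_H = 973 °C → 973 + 273.15 = 1246.15 K.
T_C = 41 °C → 41 + 273.15 = 314.15 K.
Two reversible stages in series are equivalent to a single Carnot engine between T_H and T_C, so η_total = 1 − T_C/T_H = 1 − 314.15/1246.15 = 0.7479.
W_total = η_total · Q_H = 0.7479 × 83.8 = 62.67 kW.

Ẇ_total ≈ 62.67 kW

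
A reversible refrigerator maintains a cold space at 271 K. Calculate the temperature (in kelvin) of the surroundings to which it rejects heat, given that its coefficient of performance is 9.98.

COP_R = T_C/(T_H − T_C) ⇒ T_H = T_C·(1 + 1/COP_R) = 271.00 × (1 + 1/9.98) = 298 K.

T_H ≈ 298 K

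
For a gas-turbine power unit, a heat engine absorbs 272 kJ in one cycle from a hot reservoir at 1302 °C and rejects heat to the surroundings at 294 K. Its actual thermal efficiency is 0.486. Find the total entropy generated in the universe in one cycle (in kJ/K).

ΔS_univ ≈ 0.303 kJ/K

T_H = 1302 °C → 1302 + 273.15 = 1575.15 K.
W = η·Q_H = 0.486 × 272 = 132.2 kJ, so Q_C = Q_H − W = 139.8 kJ.
The hot reservoir loses entropy Q_H/T_H = 272/1575.15 = 0.1727 kJ/K; the cold reservoir gains Q_C/T_C = 139.8/294.00 = 0.4755 kJ/K.
ΔS_univ = −Q_H/T_H + Q_C/T_C = 0.303 kJ/K (> 0, since η = 0.486 < η_Carnot = 0.813).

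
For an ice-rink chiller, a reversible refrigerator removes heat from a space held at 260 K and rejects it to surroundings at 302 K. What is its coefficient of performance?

COP_R ≈ 6.190

COP_R = T_C/(T_H − T_C) = 260.00/(302.00 − 260.00) = 6.190.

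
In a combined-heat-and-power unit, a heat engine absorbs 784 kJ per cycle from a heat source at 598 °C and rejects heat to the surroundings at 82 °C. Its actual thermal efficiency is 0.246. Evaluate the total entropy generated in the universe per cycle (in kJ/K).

ΔS_univ ≈ 0.765 kJ/K

T_H = 598 °C → 598 + 273.15 = 871.15 K.
T_C = 82 °C → 82 + 273.15 = 355.15 K.
W = η·Q_H = 0.246 × 784 = 192.9 kJ, so Q_C = Q_H − W = 591.1 kJ.
Reservoir entropy changes: ΔS_H = −Q_H/T_H = −784/871.15 = -0.9000 kJ/K and ΔS_C = +Q_C/T_C = 591.1/355.15 = 1.664 kJ/K.
ΔS_univ = −Q_H/T_H + Q_C/T_C = 0.765 kJ/K (> 0, since η = 0.246 < η_Carnot = 0.592).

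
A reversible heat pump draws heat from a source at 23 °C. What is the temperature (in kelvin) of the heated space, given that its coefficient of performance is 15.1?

T_H ≈ 317 K

T_C = 23 °C → 23 + 273.15 = 296.15 K.
COP_HP = T_H/(T_H − T_C) ⇒ T_H = T_C·COP_HP/(COP_HP − 1) = 296.15 × 15.1/(15.1 − 1) = 317 K.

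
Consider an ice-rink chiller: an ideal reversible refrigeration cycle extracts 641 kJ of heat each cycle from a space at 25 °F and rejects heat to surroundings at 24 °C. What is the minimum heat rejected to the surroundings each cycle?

Q_H ≈ 707 kJ

T_H = 24 °C → 24 + 273.15 = 297.15 K.
T_C = 25 °F → (25 − 32) × 5/9 = -3.89 °C = 269.26 K.
For a reversible cycle Q_H/Q_C = T_H/T_C, so Q_H = Q_C·T_H/T_C = 641 × 297.15/269.26 = 707 kJ.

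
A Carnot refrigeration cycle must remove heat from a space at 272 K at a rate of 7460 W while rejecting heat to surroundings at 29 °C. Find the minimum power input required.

T_H = 29 °C → 29 + 273.15 = 302.15 K.
The reversible coefficient of performance is COP_R = T_C/(T_H − T_C) = 272.00/30.15 = 9.0216.
W = Q_C/COP_R = 7460/9.0216 = 827 W.

Ẇ_in ≈ 827 W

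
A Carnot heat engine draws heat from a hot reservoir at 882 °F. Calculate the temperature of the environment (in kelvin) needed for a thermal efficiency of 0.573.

T_H = 882 °F → (882 − 32) × 5/9 = 472.22 °C = 745.37 K.
From η = 1 − T_C/T_H, T_C = T_H·(1 − η) = 745.37 × (1 − 0.573) = 318 K.

T_C ≈ 318 K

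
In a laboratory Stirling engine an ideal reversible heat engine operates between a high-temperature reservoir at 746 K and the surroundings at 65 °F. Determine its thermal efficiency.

η ≈ 0.609

T_C = 65 °F → (65 − 32) × 5/9 = 18.33 °C = 291.48 K.
For a reversible engine, η = 1 − T_C/T_H = 1 − 291.48/746.00 = 0.609.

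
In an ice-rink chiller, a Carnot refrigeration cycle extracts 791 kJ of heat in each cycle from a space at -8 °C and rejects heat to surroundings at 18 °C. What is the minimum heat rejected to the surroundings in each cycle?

Q_H ≈ 869 kJ

T_H = 18 °C → 18 + 273.15 = 291.15 K.
T_C = -8 °C → -8 + 273.15 = 265.15 K.
For a reversible cycle Q_H/Q_C = T_H/T_C, so Q_H = Q_C·T_H/T_C = 791 × 291.15/265.15 = 869 kJ.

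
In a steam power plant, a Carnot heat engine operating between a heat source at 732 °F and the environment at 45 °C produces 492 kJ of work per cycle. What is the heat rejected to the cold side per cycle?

Q_C ≈ 455.2 kJ

T_H = 732 °F → (732 − 32) × 5/9 = 388.89 °C = 662.04 K.
T_C = 45 °C → 45 + 273.15 = 318.15 K.
η_rev = 1 − T_C/T_H = 1 − 318.15/662.04 = 0.5194.
Since Q_C/Q_H = T_C/T_H and Q_H = W/η, Q_C = W·T_C/(T_H − T_C) = 492 × 318.15/343.89 = 455.2 kJ.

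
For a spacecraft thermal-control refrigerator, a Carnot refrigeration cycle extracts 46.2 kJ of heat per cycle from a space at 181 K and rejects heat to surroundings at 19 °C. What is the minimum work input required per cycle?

T_H = 19 °C → 19 + 273.15 = 292.15 K.
For a reversible refrigerator, COP_R = T_C/(T_H − T_C) = 181.00/111.15 = 1.6284.
W = Q_C/COP_R = 46.2/1.6284 = 28.4 kJ.

W_in ≈ 28.4 kJ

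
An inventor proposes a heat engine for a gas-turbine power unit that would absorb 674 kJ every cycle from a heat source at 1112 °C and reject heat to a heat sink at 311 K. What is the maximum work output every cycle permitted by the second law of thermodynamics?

T_H = 1112 °C → 1112 + 273.15 = 1385.15 K.
The upper bound on efficiency is η_max = 1 − T_C/T_H = 1 − 311.00/1385.15 = 0.7755.
W_max = η_max · Q_H = 0.7755 × 674 = 523 kJ.

W_max ≈ 523 kJ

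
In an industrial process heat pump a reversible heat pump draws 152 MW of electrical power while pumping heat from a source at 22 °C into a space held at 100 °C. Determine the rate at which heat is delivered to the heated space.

Q̇_H ≈ 727 MW

T_H = 100 °C → 100 + 273.15 = 373.15 K.
T_C = 22 °C → 22 + 273.15 = 295.15 K.
For a reversible heat pump, COP_HP = T_H/(T_H − T_C) = 373.15/78.00 = 4.7840.
Q_H = COP_HP · W = 4.7840 × 152 = 727 MW.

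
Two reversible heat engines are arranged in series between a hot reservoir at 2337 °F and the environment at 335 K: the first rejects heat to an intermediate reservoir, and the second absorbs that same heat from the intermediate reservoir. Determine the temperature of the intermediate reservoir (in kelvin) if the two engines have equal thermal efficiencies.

T_m ≈ 721 K

T_H = 2337 °F → (2337 − 32) × 5/9 = 1280.56 °C = 1553.71 K.
Equal efficiencies require 1 − T_m/T_H = 1 − T_C/T_m, i.e. T_m/T_H = T_C/T_m, so T_m = √(T_H·T_C) = √(1553.71 × 335.00) = 721 K.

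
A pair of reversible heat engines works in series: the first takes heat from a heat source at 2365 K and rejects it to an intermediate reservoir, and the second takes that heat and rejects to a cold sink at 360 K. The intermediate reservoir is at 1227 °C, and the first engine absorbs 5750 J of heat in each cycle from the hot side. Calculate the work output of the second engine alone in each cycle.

T_m = 1227 °C → 1227 + 273.15 = 1500.15 K.
Heat entering the second stage: Q_m = Q_H·(T_m/T_H) = 5750 × 1500.15/2365.00 = 3650 J.
Second-stage efficiency η₂ = 1 − T_C/T_m = 1 − 360.00/1500.15 = 0.7600, so W₂ = η₂·Q_m = 2770 J.

W₂ ≈ 2770 J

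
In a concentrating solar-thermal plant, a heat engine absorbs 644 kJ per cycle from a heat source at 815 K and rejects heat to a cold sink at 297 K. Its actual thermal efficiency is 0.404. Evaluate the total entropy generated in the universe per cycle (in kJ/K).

W = η·Q_H = 0.404 × 644 = 260.2 kJ, so Q_C = Q_H − W = 383.8 kJ.
The hot reservoir loses entropy Q_H/T_H = 644/815.00 = 0.7902 kJ/K; the cold reservoir gains Q_C/T_C = 383.8/297.00 = 1.292 kJ/K.
ΔS_univ = −Q_H/T_H + Q_C/T_C = 0.502 kJ/K (> 0, since η = 0.404 < η_Carnot = 0.636).

ΔS_univ ≈ 0.502 kJ/K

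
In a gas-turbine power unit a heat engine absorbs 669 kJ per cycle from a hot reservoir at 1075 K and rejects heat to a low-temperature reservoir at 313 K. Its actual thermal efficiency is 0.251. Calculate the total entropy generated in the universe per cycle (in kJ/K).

ΔS_univ ≈ 0.979 kJ/K

W = η·Q_H = 0.251 × 669 = 167.9 kJ, so Q_C = Q_H − W = 501.1 kJ.
Entropy balance on the reservoirs: −Q_H/T_H = -0.6223 kJ/K, +Q_C/T_C = 1.601 kJ/K.
ΔS_univ = −Q_H/T_H + Q_C/T_C = 0.979 kJ/K (> 0, since η = 0.251 < η_Carnot = 0.709).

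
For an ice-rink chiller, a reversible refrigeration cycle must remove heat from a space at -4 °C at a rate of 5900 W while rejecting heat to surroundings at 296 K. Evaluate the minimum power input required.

Ẇ_in ≈ 589 W

T_C = -4 °C → -4 + 273.15 = 269.15 K.
Carnot COP: COP_R = T_C/(T_H − T_C) = 269.15/26.85 = 10.0242.
W = Q_C/COP_R = 5900/10.0242 = 589 W.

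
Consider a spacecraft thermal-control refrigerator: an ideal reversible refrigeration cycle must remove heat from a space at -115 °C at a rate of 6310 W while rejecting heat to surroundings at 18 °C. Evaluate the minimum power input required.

Ẇ_in ≈ 5307 W

T_H = 18 °C → 18 + 273.15 = 291.15 K.
T_C = -115 °C → -115 + 273.15 = 158.15 K.
Carnot COP: COP_R = T_C/(T_H − T_C) = 158.15/133.00 = 1.1891.
W = Q_C/COP_R = 6310/1.1891 = 5307 W.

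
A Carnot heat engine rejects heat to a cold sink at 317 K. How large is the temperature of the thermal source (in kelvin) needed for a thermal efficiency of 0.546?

T_H ≈ 698 K

From η = 1 − T_C/T_H, solving for T_H gives T_H = T_C/(1 − η) = 317.00/(1 − 0.546) = 698 K.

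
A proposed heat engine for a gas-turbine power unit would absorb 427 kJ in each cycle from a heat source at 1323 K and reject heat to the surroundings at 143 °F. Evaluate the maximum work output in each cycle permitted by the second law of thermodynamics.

T_C = 143 °F → (143 − 32) × 5/9 = 61.67 °C = 334.82 K.
By the Carnot theorem, η_max = 1 − T_C/T_H = 1 − 334.82/1323.00 = 0.7469.
W_max = η_max · Q_H = 0.7469 × 427 = 318.9 kJ.

W_max ≈ 318.9 kJ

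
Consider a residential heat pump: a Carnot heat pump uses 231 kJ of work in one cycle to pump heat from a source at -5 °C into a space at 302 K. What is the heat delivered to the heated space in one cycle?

T_C = -5 °C → -5 + 273.15 = 268.15 K.
For a reversible heat pump, COP_HP = T_H/(T_H − T_C) = 302.00/33.85 = 8.9217.
Q_H = COP_HP · W = 8.9217 × 231 = 2060 kJ.

Q_H ≈ 2060 kJ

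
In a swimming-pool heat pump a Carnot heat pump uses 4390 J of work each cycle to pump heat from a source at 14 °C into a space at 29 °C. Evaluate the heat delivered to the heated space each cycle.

T_H = 29 °C → 29 + 273.15 = 302.15 K.
T_C = 14 °C → 14 + 273.15 = 287.15 K.
COP_HP = T_H/(T_H − T_C) = 302.15/15.00 = 20.1433.
Q_H = COP_HP · W = 20.1433 × 4390 = 88430 J.

Q_H ≈ 88430 J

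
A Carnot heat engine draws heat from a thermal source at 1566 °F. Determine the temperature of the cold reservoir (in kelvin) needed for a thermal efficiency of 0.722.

T_H = 1566 °F → (1566 − 32) × 5/9 = 852.22 °C = 1125.37 K.
From η = 1 − T_C/T_H, T_C = T_H·(1 − η) = 1125.37 × (1 − 0.722) = 313 K.

T_C ≈ 313 K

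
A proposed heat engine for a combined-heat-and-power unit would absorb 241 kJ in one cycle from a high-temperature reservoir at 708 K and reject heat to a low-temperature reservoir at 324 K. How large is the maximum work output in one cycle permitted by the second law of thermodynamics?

By the Carnot theorem, η_max = 1 − T_C/T_H = 1 − 324.00/708.00 = 0.5424.
W_max = η_max · Q_H = 0.5424 × 241 = 130.7 kJ.

W_max ≈ 130.7 kJ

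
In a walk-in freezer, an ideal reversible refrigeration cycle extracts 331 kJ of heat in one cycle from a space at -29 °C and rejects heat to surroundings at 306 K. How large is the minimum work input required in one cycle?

W_in ≈ 83.9 kJ

T_C = -29 °C → -29 + 273.15 = 244.15 K.
COP_R = T_C/(T_H − T_C) = 244.15/61.85 = 3.9475.
W = Q_C/COP_R = 331/3.9475 = 83.9 kJ.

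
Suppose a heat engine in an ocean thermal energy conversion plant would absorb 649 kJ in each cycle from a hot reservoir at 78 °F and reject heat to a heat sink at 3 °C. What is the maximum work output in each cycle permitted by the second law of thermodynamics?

W_max ≈ 49.0 kJ

T_H = 78 °F → (78 − 32) × 5/9 = 25.56 °C = 298.71 K.
T_C = 3 °C → 3 + 273.15 = 276.15 K.
No engine can exceed the Carnot limit: η_max = 1 − T_C/T_H = 1 − 276.15/298.71 = 0.0755.
W_max = η_max · Q_H = 0.0755 × 649 = 49.0 kJ.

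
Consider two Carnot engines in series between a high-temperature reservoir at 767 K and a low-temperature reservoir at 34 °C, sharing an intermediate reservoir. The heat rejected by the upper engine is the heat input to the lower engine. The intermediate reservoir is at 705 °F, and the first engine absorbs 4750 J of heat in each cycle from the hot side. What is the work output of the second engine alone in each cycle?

W₂ ≈ 2100 J

T_C = 34 °C → 34 + 273.15 = 307.15 K.
T_m = 705 °F → (705 − 32) × 5/9 = 373.89 °C = 647.04 K.
Heat entering the second stage: Q_m = Q_H·(T_m/T_H) = 4750 × 647.04/767.00 = 4010 J.
Second-stage efficiency η₂ = 1 − T_C/T_m = 1 − 307.15/647.04 = 0.5253, so W₂ = η₂·Q_m = 2100 J.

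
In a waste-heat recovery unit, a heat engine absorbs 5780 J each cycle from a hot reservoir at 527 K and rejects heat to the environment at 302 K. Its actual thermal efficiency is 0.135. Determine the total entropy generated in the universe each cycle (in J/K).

W = η·Q_H = 0.135 × 5780 = 780.3 J, so Q_C = Q_H − W = 5000 J.
Reservoir entropy changes: ΔS_H = −Q_H/T_H = −5780/527.00 = -10.97 J/K and ΔS_C = +Q_C/T_C = 5000/302.00 = 16.56 J/K.
ΔS_univ = −Q_H/T_H + Q_C/T_C = 5.59 J/K (> 0, since η = 0.135 < η_Carnot = 0.427).

ΔS_univ ≈ 5.59 J/K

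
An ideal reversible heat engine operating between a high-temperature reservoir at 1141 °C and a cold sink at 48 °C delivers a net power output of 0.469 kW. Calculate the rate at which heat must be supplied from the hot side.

T_H = 1141 °C → 1141 + 273.15 = 1414.15 K.
T_C = 48 °C → 48 + 273.15 = 321.15 K.
Carnot efficiency: η = 1 − T_C/T_H = 1 − 321.15/1414.15 = 0.7729.
Q_H = W/η = 0.469/0.7729 = 0.6068 kW.

Q̇_H ≈ 0.6068 kW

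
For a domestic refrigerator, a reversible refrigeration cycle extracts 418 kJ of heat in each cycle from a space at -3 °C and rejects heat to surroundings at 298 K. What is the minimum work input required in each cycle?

W_in ≈ 43.1 kJ

T_C = -3 °C → -3 + 273.15 = 270.15 K.
COP_R = T_C/(T_H − T_C) = 270.15/27.85 = 9.7002.
W = Q_C/COP_R = 418/9.7002 = 43.1 kJ.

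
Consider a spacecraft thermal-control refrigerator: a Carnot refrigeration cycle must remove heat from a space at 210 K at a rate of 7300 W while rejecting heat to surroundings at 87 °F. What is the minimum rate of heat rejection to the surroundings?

Q̇_H ≈ 10600 W

T_H = 87 °F → (87 − 32) × 5/9 = 30.56 °C = 303.71 K.
For a reversible cycle Q_H/Q_C = T_H/T_C, so Q_H = Q_C·T_H/T_C = 7300 × 303.71/210.00 = 10600 W.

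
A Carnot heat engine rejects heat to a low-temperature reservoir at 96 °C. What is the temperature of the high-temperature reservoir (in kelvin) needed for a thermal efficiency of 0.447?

T_C = 96 °C → 96 + 273.15 = 369.15 K.
From η = 1 − T_C/T_H, solving for T_H gives T_H = T_C/(1 − η) = 369.15/(1 − 0.447) = 667.5 K.

T_H ≈ 667.5 K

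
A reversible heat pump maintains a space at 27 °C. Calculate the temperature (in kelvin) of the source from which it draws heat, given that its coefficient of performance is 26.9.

T_H = 27 °C → 27 + 273.15 = 300.15 K.
COP_HP = T_H/(T_H − T_C) ⇒ T_C = T_H·(COP_HP − 1)/COP_HP = 300.15 × (26.9 − 1)/26.9 = 289.0 K.

T_C ≈ 289.0 K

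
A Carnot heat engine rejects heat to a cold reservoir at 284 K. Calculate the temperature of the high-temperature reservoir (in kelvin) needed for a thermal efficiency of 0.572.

From η = 1 − T_C/T_H, solving for T_H gives T_H = T_C/(1 − η) = 284.00/(1 − 0.572) = 664 K.

T_H ≈ 664 K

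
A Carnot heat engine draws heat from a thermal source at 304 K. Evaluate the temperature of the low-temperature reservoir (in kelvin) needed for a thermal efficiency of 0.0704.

T_C ≈ 283 K

From η = 1 − T_C/T_H, T_C = T_H·(1 − η) = 304.00 × (1 − 0.0704) = 283 K.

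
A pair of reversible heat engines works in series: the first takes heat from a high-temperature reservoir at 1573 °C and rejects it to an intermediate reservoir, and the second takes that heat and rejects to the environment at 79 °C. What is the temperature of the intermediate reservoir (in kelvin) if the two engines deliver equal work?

T_H = 1573 °C → 1573 + 273.15 = 1846.15 K.
T_C = 79 °C → 79 + 273.15 = 352.15 K.
For reversible stages Q_m = Q_H·(T_m/T_H). Setting W₁ = Q_H(1 − T_m/T_H) equal to W₂ = Q_m(1 − T_C/T_m) = Q_H·(T_m − T_C)/T_H gives T_H − T_m = T_m − T_C, so T_m = (T_H + T_C)/2 = (1846.15 + 352.15)/2 = 1100 K.

T_m ≈ 1100 K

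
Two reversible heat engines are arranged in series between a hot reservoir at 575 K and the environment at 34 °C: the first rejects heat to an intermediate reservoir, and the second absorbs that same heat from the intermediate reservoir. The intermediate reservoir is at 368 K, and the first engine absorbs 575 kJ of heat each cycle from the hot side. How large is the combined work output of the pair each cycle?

T_C = 34 °C → 34 + 273.15 = 307.15 K.
Two reversible stages in series are equivalent to a single Carnot engine between T_H and T_C, so η_total = 1 − T_C/T_H = 1 − 307.15/575.00 = 0.4658.
W_total = η_total · Q_H = 0.4658 × 575 = 268 kJ.

W_total ≈ 268 kJ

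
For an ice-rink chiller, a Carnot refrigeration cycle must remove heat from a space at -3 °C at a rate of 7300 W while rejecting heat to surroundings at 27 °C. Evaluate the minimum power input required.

Ẇ_in ≈ 810.7 W

T_H = 27 °C → 27 + 273.15 = 300.15 K.
T_C = -3 °C → -3 + 273.15 = 270.15 K.
The reversible coefficient of performance is COP_R = T_C/(T_H − T_C) = 270.15/30.00 = 9.0050.
W = Q_C/COP_R = 7300/9.0050 = 810.7 W.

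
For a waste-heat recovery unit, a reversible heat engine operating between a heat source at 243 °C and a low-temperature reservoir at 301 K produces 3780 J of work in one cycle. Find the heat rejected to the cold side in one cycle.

Q_C ≈ 5290 J

T_H = 243 °C → 243 + 273.15 = 516.15 K.
The Carnot efficiency is η = 1 − T_C/T_H = 1 − 301.00/516.15 = 0.4168.
Since Q_C/Q_H = T_C/T_H and Q_H = W/η, Q_C = W·T_C/(T_H − T_C) = 3780 × 301.00/215.15 = 5290 J.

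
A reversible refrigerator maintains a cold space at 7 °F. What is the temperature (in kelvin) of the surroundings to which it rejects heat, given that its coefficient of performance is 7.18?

T_C = 7 °F → (7 − 32) × 5/9 = -13.89 °C = 259.26 K.
COP_R = T_C/(T_H − T_C) ⇒ T_H = T_C·(1 + 1/COP_R) = 259.26 × (1 + 1/7.18) = 295 K.

T_H ≈ 295 K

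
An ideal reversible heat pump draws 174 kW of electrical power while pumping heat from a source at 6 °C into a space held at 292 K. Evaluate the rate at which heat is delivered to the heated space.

Q̇_H ≈ 3954 kW

T_C = 6 °C → 6 + 273.15 = 279.15 K.
COP_HP = T_H/(T_H − T_C) = 292.00/12.85 = 22.7237.
Q_H = COP_HP · W = 22.7237 × 174 = 3954 kW.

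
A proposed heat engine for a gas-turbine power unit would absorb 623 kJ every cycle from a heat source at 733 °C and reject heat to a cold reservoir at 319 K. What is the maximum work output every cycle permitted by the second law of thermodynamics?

T_H = 733 °C → 733 + 273.15 = 1006.15 K.
By the Carnot theorem, η_max = 1 − T_C/T_H = 1 − 319.00/1006.15 = 0.6829.
W_max = η_max · Q_H = 0.6829 × 623 = 425 kJ.

W_max ≈ 425 kJ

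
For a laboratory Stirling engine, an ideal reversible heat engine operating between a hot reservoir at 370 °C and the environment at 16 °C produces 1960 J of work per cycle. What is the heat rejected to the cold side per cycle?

Q_C ≈ 1600 J

T_H = 370 °C → 370 + 273.15 = 643.15 K.
T_C = 16 °C → 16 + 273.15 = 289.15 K.
Carnot efficiency: η = 1 − T_C/T_H = 1 − 289.15/643.15 = 0.5504.
Since Q_C/Q_H = T_C/T_H and Q_H = W/η, Q_C = W·T_C/(T_H − T_C) = 1960 × 289.15/354.00 = 1600 J.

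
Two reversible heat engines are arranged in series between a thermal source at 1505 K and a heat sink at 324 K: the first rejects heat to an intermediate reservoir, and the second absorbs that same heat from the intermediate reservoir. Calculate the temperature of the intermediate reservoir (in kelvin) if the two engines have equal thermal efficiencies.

Equal efficiencies require 1 − T_m/T_H = 1 − T_C/T_m, i.e. T_m/T_H = T_C/T_m, so T_m = √(T_H·T_C) = √(1505.00 × 324.00) = 698.3 K.

T_m ≈ 698.3 K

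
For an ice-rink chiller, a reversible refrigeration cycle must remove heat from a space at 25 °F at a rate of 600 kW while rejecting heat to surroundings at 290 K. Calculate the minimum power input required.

Ẇ_in ≈ 46.2 kW

T_C = 25 °F → (25 − 32) × 5/9 = -3.89 °C = 269.26 K.
COP_R = T_C/(T_H − T_C) = 269.26/20.74 = 12.9834.
W = Q_C/COP_R = 600/12.9834 = 46.2 kW.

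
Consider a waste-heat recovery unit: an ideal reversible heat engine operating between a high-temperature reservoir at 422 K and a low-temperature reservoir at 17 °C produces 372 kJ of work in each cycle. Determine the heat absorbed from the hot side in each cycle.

Q_H ≈ 1190 kJ

T_C = 17 °C → 17 + 273.15 = 290.15 K.
Since the cycle is reversible, η = 1 − T_C/T_H = 1 − 290.15/422.00 = 0.3124.
Q_H = W/η = 372/0.3124 = 1190 kJ.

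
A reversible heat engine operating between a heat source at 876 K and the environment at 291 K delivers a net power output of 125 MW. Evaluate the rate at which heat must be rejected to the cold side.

For a reversible engine, η = 1 − T_C/T_H = 1 − 291.00/876.00 = 0.6678.
Since Q_C/Q_H = T_C/T_H and Q_H = W/η, Q_C = W·T_C/(T_H − T_C) = 125 × 291.00/585.00 = 62.2 MW.

Q̇_C ≈ 62.2 MW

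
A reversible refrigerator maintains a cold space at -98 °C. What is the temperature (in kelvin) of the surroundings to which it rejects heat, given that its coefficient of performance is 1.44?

T_C = -98 °C → -98 + 273.15 = 175.15 K.
COP_R = T_C/(T_H − T_C) ⇒ T_H = T_C·(1 + 1/COP_R) = 175.15 × (1 + 1/1.44) = 297 K.

T_H ≈ 297 K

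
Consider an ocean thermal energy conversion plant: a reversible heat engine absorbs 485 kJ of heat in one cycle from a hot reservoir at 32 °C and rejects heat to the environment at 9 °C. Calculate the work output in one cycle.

W ≈ 36.6 kJ

T_H = 32 °C → 32 + 273.15 = 305.15 K.
T_C = 9 °C → 9 + 273.15 = 282.15 K.
Since the cycle is reversible, η = 1 − T_C/T_H = 1 − 282.15/305.15 = 0.0754.
W = η·Q_H = 0.0754 × 485 = 36.6 kJ.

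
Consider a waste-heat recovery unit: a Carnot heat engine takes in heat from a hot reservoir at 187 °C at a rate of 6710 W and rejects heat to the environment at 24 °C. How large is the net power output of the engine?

Ẇ ≈ 2380 W

T_H = 187 °C → 187 + 273.15 = 460.15 K.
T_C = 24 °C → 24 + 273.15 = 297.15 K.
Carnot efficiency: η = 1 − T_C/T_H = 1 − 297.15/460.15 = 0.3542.
W = η·Q_H = 0.3542 × 6710 = 2380 W.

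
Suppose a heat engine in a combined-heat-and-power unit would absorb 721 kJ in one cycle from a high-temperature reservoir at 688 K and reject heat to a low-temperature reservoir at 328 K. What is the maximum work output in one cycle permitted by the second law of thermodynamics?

By the Carnot theorem, η_max = 1 − T_C/T_H = 1 − 328.00/688.00 = 0.5233.
W_max = η_max · Q_H = 0.5233 × 721 = 377 kJ.

W_max ≈ 377 kJ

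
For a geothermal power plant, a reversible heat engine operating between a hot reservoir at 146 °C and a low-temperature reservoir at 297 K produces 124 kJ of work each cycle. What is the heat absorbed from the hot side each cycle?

Q_H ≈ 425.5 kJ

T_H = 146 °C → 146 + 273.15 = 419.15 K.
The Carnot efficiency is η = 1 − T_C/T_H = 1 − 297.00/419.15 = 0.2914.
Q_H = W/η = 124/0.2914 = 425.5 kJ.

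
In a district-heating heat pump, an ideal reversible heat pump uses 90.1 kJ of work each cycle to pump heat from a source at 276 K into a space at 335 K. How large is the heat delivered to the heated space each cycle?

For a reversible heat pump, COP_HP = T_H/(T_H − T_C) = 335.00/59.00 = 5.6780.
Q_H = COP_HP · W = 5.6780 × 90.1 = 512 kJ.

Q_H ≈ 512 kJ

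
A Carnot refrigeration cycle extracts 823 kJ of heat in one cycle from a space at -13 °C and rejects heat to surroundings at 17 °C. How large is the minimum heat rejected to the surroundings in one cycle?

Q_H ≈ 918 kJ

T_H = 17 °C → 17 + 273.15 = 290.15 K.
T_C = -13 °C → -13 + 273.15 = 260.15 K.
For a reversible cycle Q_H/Q_C = T_H/T_C, so Q_H = Q_C·T_H/T_C = 823 × 290.15/260.15 = 918 kJ.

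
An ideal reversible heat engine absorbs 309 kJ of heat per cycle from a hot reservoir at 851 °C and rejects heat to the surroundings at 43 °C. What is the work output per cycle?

T_H = 851 °C → 851 + 273.15 = 1124.15 K.
T_C = 43 °C → 43 + 273.15 = 316.15 K.
The Carnot efficiency is η = 1 − T_C/T_H = 1 − 316.15/1124.15 = 0.7188.
W = η·Q_H = 0.7188 × 309 = 222 kJ.

W ≈ 222 kJ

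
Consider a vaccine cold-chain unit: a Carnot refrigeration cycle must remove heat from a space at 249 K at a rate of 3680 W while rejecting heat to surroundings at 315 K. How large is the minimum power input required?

Carnot COP: COP_R = T_C/(T_H − T_C) = 249.00/66.00 = 3.7727.
W = Q_C/COP_R = 3680/3.7727 = 975 W.

Ẇ_in ≈ 975 W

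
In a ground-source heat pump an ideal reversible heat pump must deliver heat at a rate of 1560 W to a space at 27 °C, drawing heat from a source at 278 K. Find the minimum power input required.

T_H = 27 °C → 27 + 273.15 = 300.15 K.
COP_HP = T_H/(T_H − T_C) = 300.15/22.15 = 13.5508.
W = Q_H/COP_HP = 1560/13.5508 = 115 W.

Ẇ_in ≈ 115 W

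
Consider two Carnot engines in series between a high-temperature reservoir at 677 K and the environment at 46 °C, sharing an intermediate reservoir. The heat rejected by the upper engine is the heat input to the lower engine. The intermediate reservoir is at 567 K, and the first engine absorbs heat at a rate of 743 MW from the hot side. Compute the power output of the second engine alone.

T_C = 46 °C → 46 + 273.15 = 319.15 K.
Heat entering the second stage: Q_m = Q_H·(T_m/T_H) = 743 × 567.00/677.00 = 622 MW.
Second-stage efficiency η₂ = 1 − T_C/T_m = 1 − 319.15/567.00 = 0.4371, so W₂ = η₂·Q_m = 272 MW.

Ẇ₂ ≈ 272 MW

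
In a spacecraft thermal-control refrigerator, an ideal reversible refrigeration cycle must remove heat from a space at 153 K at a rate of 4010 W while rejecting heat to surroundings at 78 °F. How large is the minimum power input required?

Ẇ_in ≈ 3819 W

T_H = 78 °F → (78 − 32) × 5/9 = 25.56 °C = 298.71 K.
COP_R = T_C/(T_H − T_C) = 153.00/145.71 = 1.0501.
W = Q_C/COP_R = 4010/1.0501 = 3819 W.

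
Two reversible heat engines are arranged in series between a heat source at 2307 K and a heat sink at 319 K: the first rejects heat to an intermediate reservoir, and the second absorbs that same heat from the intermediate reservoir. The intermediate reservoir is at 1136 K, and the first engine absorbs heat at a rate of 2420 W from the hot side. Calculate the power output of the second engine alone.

Ẇ₂ ≈ 857 W

Heat entering the second stage: Q_m = Q_H·(T_m/T_H) = 2420 × 1136.00/2307.00 = 1190 W.
Second-stage efficiency η₂ = 1 − T_C/T_m = 1 − 319.00/1136.00 = 0.7192, so W₂ = η₂·Q_m = 857 W.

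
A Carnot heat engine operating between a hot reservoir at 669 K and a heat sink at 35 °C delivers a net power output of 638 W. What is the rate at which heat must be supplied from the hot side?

Q̇_H ≈ 1183 W

T_C = 35 °C → 35 + 273.15 = 308.15 K.
Carnot efficiency: η = 1 − T_C/T_H = 1 − 308.15/669.00 = 0.5394.
Q_H = W/η = 638/0.5394 = 1183 W.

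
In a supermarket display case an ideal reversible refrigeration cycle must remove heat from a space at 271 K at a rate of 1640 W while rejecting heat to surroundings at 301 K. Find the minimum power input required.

The reversible coefficient of performance is COP_R = T_C/(T_H − T_C) = 271.00/30.00 = 9.0333.
W = Q_C/COP_R = 1640/9.0333 = 181.5 W.

Ẇ_in ≈ 181.5 W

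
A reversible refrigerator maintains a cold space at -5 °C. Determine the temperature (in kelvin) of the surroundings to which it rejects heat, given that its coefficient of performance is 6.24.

T_H ≈ 311 K

T_C = -5 °C → -5 + 273.15 = 268.15 K.
COP_R = T_C/(T_H − T_C) ⇒ T_H = T_C·(1 + 1/COP_R) = 268.15 × (1 + 1/6.24) = 311 K.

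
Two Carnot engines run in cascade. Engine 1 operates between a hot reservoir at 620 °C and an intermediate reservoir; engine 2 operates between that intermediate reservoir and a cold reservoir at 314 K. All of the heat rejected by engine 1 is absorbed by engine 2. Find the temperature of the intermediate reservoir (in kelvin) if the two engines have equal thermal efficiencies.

T_m ≈ 530 K

T_H = 620 °C → 620 + 273.15 = 893.15 K.
Equal efficiencies require 1 − T_m/T_H = 1 − T_C/T_m, i.e. T_m/T_H = T_C/T_m, so T_m = √(T_H·T_C) = √(893.15 × 314.00) = 530 K.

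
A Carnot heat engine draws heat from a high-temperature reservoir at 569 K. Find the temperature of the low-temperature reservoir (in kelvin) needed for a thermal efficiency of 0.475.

From η = 1 − T_C/T_H, T_C = T_H·(1 − η) = 569.00 × (1 − 0.475) = 299 K.

T_C ≈ 299 K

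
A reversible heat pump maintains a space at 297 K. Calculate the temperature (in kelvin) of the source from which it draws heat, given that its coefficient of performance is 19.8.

COP_HP = T_H/(T_H − T_C) ⇒ T_C = T_H·(COP_HP − 1)/COP_HP = 297.00 × (19.8 − 1)/19.8 = 282 K.

T_C ≈ 282 K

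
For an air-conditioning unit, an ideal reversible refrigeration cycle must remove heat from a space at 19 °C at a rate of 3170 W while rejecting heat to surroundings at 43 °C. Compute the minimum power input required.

T_H = 43 °C → 43 + 273.15 = 316.15 K.
T_C = 19 °C → 19 + 273.15 = 292.15 K.
The reversible coefficient of performance is COP_R = T_C/(T_H − T_C) = 292.15/24.00 = 12.1729.
W = Q_C/COP_R = 3170/12.1729 = 260 W.

Ẇ_in ≈ 260 W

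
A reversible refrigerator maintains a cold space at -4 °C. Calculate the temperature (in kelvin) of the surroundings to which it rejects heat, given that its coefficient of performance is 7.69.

T_H ≈ 304 K

T_C = -4 °C → -4 + 273.15 = 269.15 K.
COP_R = T_C/(T_H − T_C) ⇒ T_H = T_C·(1 + 1/COP_R) = 269.15 × (1 + 1/7.69) = 304 K.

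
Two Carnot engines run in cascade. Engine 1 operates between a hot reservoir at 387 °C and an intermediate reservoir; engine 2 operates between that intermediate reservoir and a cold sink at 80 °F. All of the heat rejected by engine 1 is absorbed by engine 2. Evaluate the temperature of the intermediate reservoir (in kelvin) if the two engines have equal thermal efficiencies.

T_H = 387 °C → 387 + 273.15 = 660.15 K.
T_C = 80 °F → (80 − 32) × 5/9 = 26.67 °C = 299.82 K.
Equal efficiencies require 1 − T_m/T_H = 1 − T_C/T_m, i.e. T_m/T_H = T_C/T_m, so T_m = √(T_H·T_C) = √(660.15 × 299.82) = 445 K.

T_m ≈ 445 K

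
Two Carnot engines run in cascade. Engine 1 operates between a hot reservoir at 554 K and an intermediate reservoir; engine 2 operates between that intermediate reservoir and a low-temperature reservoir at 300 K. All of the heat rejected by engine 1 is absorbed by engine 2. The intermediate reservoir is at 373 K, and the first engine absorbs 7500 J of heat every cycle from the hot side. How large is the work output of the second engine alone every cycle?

Heat entering the second stage: Q_m = Q_H·(T_m/T_H) = 7500 × 373.00/554.00 = 5050 J.
Second-stage efficiency η₂ = 1 − T_C/T_m = 1 − 300.00/373.00 = 0.1957, so W₂ = η₂·Q_m = 988 J.

W₂ ≈ 988 J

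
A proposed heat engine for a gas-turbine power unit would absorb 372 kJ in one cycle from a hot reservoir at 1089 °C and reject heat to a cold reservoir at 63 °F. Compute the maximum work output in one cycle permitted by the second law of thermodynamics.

W_max ≈ 293 kJ

T_H = 1089 °C → 1089 + 273.15 = 1362.15 K.
T_C = 63 °F → (63 − 32) × 5/9 = 17.22 °C = 290.37 K.
The second-law ceiling is the Carnot efficiency, η_max = 1 − T_C/T_H = 1 − 290.37/1362.15 = 0.7868.
W_max = η_max · Q_H = 0.7868 × 372 = 293 kJ.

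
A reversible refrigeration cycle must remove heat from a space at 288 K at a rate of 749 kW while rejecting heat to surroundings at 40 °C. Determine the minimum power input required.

T_H = 40 °C → 40 + 273.15 = 313.15 K.
For a reversible refrigerator, COP_R = T_C/(T_H − T_C) = 288.00/25.15 = 11.4513.
W = Q_C/COP_R = 749/11.4513 = 65.4 kW.

Ẇ_in ≈ 65.4 kW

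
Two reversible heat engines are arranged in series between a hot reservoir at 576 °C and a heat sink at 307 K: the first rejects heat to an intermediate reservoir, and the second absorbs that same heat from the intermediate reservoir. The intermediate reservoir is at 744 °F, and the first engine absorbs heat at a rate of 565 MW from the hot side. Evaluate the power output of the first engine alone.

Ẇ₁ ≈ 120.1 MW

T_H = 576 °C → 576 + 273.15 = 849.15 K.
T_m = 744 °F → (744 − 32) × 5/9 = 395.56 °C = 668.71 K.
First-stage efficiency η₁ = 1 − T_m/T_H = 1 − 668.71/849.15 = 0.2125.
W₁ = η₁·Q_H = 0.2125 × 565 = 120.1 MW.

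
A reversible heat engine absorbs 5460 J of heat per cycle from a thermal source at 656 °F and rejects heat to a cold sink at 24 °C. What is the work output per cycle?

W ≈ 2840 J

T_H = 656 °F → (656 − 32) × 5/9 = 346.67 °C = 619.82 K.
T_C = 24 °C → 24 + 273.15 = 297.15 K.
For a reversible engine, η = 1 − T_C/T_H = 1 − 297.15/619.82 = 0.5206.
W = η·Q_H = 0.5206 × 5460 = 2840 J.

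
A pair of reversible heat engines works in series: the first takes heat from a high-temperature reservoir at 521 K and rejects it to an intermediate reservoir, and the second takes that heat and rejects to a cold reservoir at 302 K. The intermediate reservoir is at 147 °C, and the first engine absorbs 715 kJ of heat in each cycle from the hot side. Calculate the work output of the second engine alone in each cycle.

W₂ ≈ 162 kJ

T_m = 147 °C → 147 + 273.15 = 420.15 K.
Heat entering the second stage: Q_m = Q_H·(T_m/T_H) = 715 × 420.15/521.00 = 577 kJ.
Second-stage efficiency η₂ = 1 − T_C/T_m = 1 − 302.00/420.15 = 0.2812, so W₂ = η₂·Q_m = 162 kJ.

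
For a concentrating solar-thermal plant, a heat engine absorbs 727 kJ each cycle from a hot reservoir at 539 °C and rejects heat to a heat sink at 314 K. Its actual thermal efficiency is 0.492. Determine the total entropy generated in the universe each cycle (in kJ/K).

T_H = 539 °C → 539 + 273.15 = 812.15 K.
W = η·Q_H = 0.492 × 727 = 357.7 kJ, so Q_C = Q_H − W = 369.3 kJ.
The hot reservoir loses entropy Q_H/T_H = 727/812.15 = 0.8952 kJ/K; the cold reservoir gains Q_C/T_C = 369.3/314.00 = 1.176 kJ/K.
ΔS_univ = −Q_H/T_H + Q_C/T_C = 0.281 kJ/K (> 0, since η = 0.492 < η_Carnot = 0.613).

ΔS_univ ≈ 0.281 kJ/K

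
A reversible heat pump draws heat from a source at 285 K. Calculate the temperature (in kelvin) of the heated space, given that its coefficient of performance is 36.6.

COP_HP = T_H/(T_H − T_C) ⇒ T_H = T_C·COP_HP/(COP_HP − 1) = 285.00 × 36.6/(36.6 − 1) = 293.0 K.

T_H ≈ 293.0 K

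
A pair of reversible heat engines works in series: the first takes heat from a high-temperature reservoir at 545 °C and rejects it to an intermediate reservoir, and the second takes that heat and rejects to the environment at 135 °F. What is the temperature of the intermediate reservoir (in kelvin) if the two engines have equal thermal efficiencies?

T_H = 545 °C → 545 + 273.15 = 818.15 K.
T_C = 135 °F → (135 − 32) × 5/9 = 57.22 °C = 330.37 K.
Equal efficiencies require 1 − T_m/T_H = 1 − T_C/T_m, i.e. T_m/T_H = T_C/T_m, so T_m = √(T_H·T_C) = √(818.15 × 330.37) = 519.9 K.

T_m ≈ 519.9 K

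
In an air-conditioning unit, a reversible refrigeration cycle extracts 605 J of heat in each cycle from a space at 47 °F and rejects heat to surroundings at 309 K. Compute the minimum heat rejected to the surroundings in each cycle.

Q_H ≈ 664 J

T_C = 47 °F → (47 − 32) × 5/9 = 8.33 °C = 281.48 K.
For a reversible cycle Q_H/Q_C = T_H/T_C, so Q_H = Q_C·T_H/T_C = 605 × 309.00/281.48 = 664 J.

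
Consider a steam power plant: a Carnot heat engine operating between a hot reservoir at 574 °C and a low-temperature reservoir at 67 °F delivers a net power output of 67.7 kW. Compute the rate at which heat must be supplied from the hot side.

Q̇_H ≈ 103 kW

T_H = 574 °C → 574 + 273.15 = 847.15 K.
T_C = 67 °F → (67 − 32) × 5/9 = 19.44 °C = 292.59 K.
The Carnot efficiency is η = 1 − T_C/T_H = 1 − 292.59/847.15 = 0.6546.
Q_H = W/η = 67.7/0.6546 = 103 kW.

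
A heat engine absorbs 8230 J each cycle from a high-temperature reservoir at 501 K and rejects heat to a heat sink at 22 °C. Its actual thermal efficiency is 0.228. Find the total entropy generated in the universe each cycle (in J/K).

T_C = 22 °C → 22 + 273.15 = 295.15 K.
W = η·Q_H = 0.228 × 8230 = 1876 J, so Q_C = Q_H − W = 6354 J.
Reservoir entropy changes: ΔS_H = −Q_H/T_H = −8230/501.00 = -16.43 J/K and ΔS_C = +Q_C/T_C = 6354/295.15 = 21.53 J/K.
ΔS_univ = −Q_H/T_H + Q_C/T_C = 5.10 J/K (> 0, since η = 0.228 < η_Carnot = 0.411).

ΔS_univ ≈ 5.10 J/K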